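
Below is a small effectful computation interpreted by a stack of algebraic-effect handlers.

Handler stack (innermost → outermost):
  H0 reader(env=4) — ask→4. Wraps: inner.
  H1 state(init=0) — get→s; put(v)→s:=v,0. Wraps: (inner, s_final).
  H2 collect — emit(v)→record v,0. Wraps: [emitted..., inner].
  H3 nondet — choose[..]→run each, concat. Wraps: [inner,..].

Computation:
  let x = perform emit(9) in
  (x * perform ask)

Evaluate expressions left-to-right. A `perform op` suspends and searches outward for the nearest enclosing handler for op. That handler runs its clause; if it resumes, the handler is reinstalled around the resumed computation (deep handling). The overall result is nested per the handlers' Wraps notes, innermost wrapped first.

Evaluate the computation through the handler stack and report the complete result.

Answer: [[9, (0, 0)]]

Working:
emit(9) @ H2 ⇒ out+=9
ask @ H0 ⇒ 4
H0 returns 0
H1 returns (0, 0)
H2 returns [9, (0, 0)]
H3 returns [[9, (0, 0)]]
= [[9, (0, 0)]]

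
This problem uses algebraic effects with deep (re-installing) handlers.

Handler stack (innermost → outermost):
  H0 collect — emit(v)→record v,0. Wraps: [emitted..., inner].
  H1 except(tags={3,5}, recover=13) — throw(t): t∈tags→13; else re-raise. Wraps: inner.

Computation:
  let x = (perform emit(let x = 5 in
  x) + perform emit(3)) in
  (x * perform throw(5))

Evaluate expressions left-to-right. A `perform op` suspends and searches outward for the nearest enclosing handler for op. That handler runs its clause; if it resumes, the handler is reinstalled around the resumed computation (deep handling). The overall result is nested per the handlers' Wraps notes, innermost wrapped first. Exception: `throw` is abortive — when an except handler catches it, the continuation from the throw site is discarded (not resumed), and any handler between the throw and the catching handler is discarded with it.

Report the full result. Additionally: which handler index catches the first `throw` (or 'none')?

Answer: 13 ; first throw caught by: H1

Step-by-step:
emit(5) @ H0 ⇒ out+=5
emit(3) @ H0 ⇒ out+=3
throw(5) @ H1 caught ⇒ 13
= 13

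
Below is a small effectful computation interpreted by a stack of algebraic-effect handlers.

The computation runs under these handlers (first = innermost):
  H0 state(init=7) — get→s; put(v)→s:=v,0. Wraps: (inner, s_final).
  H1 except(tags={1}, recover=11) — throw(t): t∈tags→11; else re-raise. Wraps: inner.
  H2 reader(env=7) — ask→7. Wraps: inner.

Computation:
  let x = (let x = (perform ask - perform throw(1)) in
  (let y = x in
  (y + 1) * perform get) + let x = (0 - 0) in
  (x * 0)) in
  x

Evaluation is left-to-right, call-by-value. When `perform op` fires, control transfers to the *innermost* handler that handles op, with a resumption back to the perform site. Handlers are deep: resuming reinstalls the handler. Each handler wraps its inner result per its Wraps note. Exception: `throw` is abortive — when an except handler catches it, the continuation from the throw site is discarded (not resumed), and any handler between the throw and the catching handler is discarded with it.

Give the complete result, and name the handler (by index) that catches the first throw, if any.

Answer: 11 ; first throw caught by: H1

Working:
ask @ H2 ⇒ 7
throw(1) @ H1 caught ⇒ 11
H2 returns 11
= 11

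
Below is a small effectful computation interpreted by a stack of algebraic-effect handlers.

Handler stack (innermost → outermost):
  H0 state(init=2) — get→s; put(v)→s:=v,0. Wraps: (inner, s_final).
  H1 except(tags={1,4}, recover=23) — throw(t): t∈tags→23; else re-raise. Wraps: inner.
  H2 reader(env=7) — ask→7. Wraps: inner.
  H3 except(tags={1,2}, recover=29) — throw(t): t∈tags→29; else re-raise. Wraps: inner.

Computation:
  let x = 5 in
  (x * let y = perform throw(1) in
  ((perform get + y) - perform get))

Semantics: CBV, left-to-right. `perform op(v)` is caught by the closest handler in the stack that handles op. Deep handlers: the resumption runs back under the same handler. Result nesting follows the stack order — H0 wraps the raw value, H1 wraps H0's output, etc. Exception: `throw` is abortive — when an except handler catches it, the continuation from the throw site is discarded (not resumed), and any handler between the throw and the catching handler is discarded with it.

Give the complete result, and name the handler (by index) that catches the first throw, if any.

Answer: 23 ; first throw caught by: H1

Evaluation trace:
throw(1) @ H1 caught ⇒ 23
H2 returns 23
H3 returns 23
= 23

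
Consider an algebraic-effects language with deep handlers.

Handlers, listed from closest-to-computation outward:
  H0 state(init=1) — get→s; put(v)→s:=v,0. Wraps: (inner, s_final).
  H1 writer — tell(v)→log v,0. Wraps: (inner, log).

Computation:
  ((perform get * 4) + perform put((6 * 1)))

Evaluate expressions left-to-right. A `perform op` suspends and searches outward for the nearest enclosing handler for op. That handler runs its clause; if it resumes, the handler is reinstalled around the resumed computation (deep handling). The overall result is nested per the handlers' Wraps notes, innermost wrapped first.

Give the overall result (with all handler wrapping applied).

Working:
get @ H0 ⇒ 1
put(6) @ H0 ⇒ s:=6
H0 returns (4, 6)
H1 returns ((4, 6), ())
= ((4, 6), ())

Answer: ((4, 6), ())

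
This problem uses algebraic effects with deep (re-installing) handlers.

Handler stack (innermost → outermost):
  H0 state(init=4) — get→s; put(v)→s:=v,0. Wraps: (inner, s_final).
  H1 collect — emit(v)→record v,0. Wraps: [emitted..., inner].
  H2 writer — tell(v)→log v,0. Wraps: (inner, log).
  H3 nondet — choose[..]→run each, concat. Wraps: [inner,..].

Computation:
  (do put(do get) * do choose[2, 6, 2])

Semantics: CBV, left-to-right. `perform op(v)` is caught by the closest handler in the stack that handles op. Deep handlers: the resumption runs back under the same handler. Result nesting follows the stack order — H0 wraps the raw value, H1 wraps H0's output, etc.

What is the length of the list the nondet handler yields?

Answer: 3

Working:
get @ H0 ⇒ 4
put(4) @ H0 ⇒ s:=4
choose[2, 6, 2] @ H3
  branch[0] choose=2:
    H0 returns (0, 4)
    H1 returns [(0, 4)]
    H2 returns ([(0, 4)], ())
    H3 returns [([(0, 4)], ())]
  branch[1] choose=6:
    H0 returns (0, 4)
    H1 returns [(0, 4)]
    H2 returns ([(0, 4)], ())
    H3 returns [([(0, 4)], ())]
  branch[2] choose=2:
    H0 returns (0, 4)
    H1 returns [(0, 4)]
    H2 returns ([(0, 4)], ())
    H3 returns [([(0, 4)], ())]
= [([(0, 4)], ()), ([(0, 4)], ()), ([(0, 4)], ())]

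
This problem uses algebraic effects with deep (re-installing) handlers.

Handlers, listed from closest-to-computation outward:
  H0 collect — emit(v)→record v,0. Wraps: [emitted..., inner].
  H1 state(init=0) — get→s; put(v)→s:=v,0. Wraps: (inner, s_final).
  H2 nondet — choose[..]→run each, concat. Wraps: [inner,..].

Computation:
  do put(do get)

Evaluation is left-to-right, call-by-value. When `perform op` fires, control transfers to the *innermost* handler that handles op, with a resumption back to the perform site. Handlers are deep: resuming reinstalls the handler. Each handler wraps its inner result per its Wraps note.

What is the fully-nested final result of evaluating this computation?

Step-by-step:
get @ H1 ⇒ 0
put(0) @ H1 ⇒ s:=0
H0 returns [0]
H1 returns ([0], 0)
H2 returns [([0], 0)]
= [([0], 0)]

Answer: [([0], 0)]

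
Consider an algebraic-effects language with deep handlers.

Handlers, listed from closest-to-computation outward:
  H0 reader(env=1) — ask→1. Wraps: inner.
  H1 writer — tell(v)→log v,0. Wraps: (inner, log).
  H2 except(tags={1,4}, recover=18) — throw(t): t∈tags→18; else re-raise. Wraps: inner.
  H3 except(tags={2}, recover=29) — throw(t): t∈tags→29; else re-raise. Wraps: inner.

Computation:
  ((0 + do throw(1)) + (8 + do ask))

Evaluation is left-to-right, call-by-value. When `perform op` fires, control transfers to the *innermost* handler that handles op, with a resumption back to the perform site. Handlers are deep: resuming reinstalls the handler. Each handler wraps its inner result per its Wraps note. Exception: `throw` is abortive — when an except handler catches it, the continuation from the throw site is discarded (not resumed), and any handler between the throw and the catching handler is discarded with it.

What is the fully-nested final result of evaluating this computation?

Answer: 18

Step-by-step:
throw(1) @ H2 caught ⇒ 18
H3 returns 18
= 18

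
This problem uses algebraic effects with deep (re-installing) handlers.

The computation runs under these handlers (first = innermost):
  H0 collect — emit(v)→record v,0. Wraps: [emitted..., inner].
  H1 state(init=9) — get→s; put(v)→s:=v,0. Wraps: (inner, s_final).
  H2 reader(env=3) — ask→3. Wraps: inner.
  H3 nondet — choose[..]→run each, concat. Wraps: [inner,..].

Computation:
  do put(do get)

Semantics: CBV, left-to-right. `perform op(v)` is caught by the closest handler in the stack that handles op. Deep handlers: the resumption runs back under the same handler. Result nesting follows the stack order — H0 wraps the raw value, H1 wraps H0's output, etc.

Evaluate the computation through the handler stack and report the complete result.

Evaluation trace:
get @ H1 ⇒ 9
put(9) @ H1 ⇒ s:=9
H0 returns [0]
H1 returns ([0], 9)
H2 returns ([0], 9)
H3 returns [([0], 9)]
= [([0], 9)]

Answer: [([0], 9)]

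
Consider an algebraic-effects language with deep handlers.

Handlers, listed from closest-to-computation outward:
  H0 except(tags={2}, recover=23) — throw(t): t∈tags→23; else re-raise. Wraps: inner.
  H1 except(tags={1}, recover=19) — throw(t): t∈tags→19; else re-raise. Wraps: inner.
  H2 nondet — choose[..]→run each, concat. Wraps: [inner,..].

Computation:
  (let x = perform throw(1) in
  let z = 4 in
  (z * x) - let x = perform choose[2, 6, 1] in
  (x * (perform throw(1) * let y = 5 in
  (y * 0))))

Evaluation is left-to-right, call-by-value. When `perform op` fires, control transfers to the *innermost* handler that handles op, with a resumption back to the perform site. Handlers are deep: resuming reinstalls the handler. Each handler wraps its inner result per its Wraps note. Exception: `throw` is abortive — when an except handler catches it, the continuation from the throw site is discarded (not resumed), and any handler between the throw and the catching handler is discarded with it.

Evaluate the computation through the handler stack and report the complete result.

Answer: [19]

Step-by-step:
throw(1) @ H0 re-raised
throw(1) @ H1 caught ⇒ 19
H2 returns [19]
= [19]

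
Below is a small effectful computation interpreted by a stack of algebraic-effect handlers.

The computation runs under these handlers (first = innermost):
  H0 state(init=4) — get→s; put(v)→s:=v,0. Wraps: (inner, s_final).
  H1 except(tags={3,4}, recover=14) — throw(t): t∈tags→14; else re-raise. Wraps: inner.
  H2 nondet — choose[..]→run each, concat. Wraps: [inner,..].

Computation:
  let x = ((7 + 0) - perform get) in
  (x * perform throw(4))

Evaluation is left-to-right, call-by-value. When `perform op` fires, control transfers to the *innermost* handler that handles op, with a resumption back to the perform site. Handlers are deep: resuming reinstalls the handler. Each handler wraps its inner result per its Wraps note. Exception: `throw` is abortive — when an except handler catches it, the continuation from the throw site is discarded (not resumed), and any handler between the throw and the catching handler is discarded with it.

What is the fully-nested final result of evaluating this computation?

Step-by-step:
get @ H0 ⇒ 4
throw(4) @ H1 caught ⇒ 14
H2 returns [14]
= [14]

Answer: [14]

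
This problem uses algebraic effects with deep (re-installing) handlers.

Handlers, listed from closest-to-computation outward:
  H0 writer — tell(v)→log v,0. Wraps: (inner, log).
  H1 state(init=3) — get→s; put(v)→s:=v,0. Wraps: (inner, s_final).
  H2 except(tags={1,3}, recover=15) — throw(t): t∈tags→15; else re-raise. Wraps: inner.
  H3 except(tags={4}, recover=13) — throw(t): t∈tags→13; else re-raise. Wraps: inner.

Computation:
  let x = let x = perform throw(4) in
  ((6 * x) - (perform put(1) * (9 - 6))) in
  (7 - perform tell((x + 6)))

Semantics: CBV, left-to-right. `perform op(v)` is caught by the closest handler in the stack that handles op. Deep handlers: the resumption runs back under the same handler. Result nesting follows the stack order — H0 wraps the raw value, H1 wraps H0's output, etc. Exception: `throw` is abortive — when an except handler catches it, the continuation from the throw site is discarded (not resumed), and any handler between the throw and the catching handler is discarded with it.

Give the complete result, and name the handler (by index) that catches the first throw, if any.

Working:
throw(4) @ H2 re-raised
throw(4) @ H3 caught ⇒ 13
= 13

Answer: 13 ; first throw caught by: H3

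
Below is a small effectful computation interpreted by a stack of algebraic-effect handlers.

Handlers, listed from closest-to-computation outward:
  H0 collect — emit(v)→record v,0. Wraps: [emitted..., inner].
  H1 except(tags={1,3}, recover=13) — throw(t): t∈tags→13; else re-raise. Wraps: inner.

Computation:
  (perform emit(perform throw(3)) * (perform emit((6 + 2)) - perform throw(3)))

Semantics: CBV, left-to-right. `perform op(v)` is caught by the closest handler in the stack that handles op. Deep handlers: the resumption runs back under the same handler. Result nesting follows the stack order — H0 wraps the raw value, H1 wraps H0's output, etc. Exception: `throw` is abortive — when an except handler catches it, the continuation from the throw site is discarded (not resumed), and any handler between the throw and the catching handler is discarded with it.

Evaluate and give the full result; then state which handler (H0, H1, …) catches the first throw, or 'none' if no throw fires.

Answer: 13 ; first throw caught by: H1

Working:
throw(3) @ H1 caught ⇒ 13
= 13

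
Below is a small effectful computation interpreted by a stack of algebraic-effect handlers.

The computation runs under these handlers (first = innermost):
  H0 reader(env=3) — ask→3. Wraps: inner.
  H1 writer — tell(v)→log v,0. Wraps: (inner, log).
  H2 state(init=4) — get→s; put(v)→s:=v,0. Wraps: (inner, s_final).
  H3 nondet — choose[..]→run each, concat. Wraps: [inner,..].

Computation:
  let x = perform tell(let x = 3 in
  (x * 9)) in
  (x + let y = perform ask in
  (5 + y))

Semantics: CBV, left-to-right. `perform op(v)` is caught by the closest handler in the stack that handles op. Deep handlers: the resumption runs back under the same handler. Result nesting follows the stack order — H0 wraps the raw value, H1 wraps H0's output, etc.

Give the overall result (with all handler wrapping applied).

Answer: [((8, (27)), 4)]

Working:
tell(27) @ H1 ⇒ log+=27
ask @ H0 ⇒ 3
H0 returns 8
H1 returns (8, (27))
H2 returns ((8, (27)), 4)
H3 returns [((8, (27)), 4)]
= [((8, (27)), 4)]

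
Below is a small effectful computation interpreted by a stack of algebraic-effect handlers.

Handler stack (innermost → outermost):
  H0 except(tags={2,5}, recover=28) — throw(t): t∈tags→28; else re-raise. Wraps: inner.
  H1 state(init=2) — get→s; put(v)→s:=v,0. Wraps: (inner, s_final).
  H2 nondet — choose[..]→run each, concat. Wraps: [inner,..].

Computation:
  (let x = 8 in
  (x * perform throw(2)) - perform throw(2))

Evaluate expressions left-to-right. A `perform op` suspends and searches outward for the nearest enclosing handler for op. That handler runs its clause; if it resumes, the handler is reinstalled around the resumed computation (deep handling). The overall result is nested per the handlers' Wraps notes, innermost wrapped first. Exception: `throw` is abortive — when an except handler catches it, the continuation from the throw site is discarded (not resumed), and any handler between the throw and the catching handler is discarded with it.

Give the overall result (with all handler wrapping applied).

Answer: [(28, 2)]

Working:
throw(2) @ H0 caught ⇒ 28
H1 returns (28, 2)
H2 returns [(28, 2)]
= [(28, 2)]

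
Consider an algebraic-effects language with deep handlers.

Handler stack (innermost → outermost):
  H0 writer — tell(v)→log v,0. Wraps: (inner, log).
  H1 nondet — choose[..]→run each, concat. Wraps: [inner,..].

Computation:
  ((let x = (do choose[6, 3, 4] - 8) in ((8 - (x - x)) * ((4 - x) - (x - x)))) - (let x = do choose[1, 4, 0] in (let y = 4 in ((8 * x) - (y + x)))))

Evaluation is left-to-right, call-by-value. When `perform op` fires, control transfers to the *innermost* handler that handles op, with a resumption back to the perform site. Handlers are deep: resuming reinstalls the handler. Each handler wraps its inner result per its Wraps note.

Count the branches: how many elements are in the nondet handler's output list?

Step-by-step:
choose[6, 3, 4] @ H1
  branch[0] choose=6:
    choose[1, 4, 0] @ H1
      branch[0] choose=1:
        H0 returns (45, ())
        H1 returns [(45, ())]
      branch[1] choose=4:
        H0 returns (24, ())
        H1 returns [(24, ())]
      branch[2] choose=0:
        H0 returns (52, ())
        H1 returns [(52, ())]
  branch[1] choose=3:
    choose[1, 4, 0] @ H1
      branch[0] choose=1:
        H0 returns (69, ())
        H1 returns [(69, ())]
      branch[1] choose=4:
        H0 returns (48, ())
        H1 returns [(48, ())]
      branch[2] choose=0:
        H0 returns (76, ())
        H1 returns [(76, ())]
  branch[2] choose=4:
    choose[1, 4, 0] @ H1
      branch[0] choose=1:
        H0 returns (61, ())
        H1 returns [(61, ())]
      branch[1] choose=4:
        H0 returns (40, ())
        H1 returns [(40, ())]
      branch[2] choose=0:
        H0 returns (68, ())
        H1 returns [(68, ())]
= [(45, ()), (24, ()), (52, ()), (69, ()), (48, ()), (76, ()), (61, ()), (40, ()), (68, ())]

Answer: 9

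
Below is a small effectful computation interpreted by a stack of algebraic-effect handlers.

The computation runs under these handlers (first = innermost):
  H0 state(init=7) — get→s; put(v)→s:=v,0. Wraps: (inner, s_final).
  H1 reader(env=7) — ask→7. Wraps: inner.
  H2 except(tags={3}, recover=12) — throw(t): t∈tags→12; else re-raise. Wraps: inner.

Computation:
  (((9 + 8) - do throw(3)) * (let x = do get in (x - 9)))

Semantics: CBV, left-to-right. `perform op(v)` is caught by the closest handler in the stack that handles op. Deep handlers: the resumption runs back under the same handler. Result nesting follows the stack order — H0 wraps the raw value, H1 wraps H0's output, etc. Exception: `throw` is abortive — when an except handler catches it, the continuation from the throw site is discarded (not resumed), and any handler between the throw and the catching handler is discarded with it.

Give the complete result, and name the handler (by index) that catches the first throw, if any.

Evaluation trace:
throw(3) @ H2 caught ⇒ 12
= 12

Answer: 12 ; first throw caught by: H2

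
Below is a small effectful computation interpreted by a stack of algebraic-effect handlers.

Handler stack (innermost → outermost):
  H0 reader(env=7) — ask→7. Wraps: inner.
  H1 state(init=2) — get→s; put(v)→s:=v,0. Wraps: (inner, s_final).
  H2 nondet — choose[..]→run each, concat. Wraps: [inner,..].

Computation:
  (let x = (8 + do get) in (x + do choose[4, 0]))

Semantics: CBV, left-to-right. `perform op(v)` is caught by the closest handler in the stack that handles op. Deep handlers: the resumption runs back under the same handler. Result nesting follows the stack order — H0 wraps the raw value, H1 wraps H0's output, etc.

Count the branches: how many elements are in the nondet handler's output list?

Answer: 2

Working:
get @ H1 ⇒ 2
choose[4, 0] @ H2
  branch[0] choose=4:
    H0 returns 14
    H1 returns (14, 2)
    H2 returns [(14, 2)]
  branch[1] choose=0:
    H0 returns 10
    H1 returns (10, 2)
    H2 returns [(10, 2)]
= [(14, 2), (10, 2)]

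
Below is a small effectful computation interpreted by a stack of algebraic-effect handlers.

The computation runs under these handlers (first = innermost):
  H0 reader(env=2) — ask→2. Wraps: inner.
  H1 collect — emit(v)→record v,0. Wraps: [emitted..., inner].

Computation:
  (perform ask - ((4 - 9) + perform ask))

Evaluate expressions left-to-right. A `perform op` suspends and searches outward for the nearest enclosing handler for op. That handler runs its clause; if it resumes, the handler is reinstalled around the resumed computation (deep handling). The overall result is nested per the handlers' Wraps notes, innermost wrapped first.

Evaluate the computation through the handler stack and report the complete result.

Step-by-step:
ask @ H0 ⇒ 2
ask @ H0 ⇒ 2
H0 returns 5
H1 returns [5]
= [5]

Answer: [5]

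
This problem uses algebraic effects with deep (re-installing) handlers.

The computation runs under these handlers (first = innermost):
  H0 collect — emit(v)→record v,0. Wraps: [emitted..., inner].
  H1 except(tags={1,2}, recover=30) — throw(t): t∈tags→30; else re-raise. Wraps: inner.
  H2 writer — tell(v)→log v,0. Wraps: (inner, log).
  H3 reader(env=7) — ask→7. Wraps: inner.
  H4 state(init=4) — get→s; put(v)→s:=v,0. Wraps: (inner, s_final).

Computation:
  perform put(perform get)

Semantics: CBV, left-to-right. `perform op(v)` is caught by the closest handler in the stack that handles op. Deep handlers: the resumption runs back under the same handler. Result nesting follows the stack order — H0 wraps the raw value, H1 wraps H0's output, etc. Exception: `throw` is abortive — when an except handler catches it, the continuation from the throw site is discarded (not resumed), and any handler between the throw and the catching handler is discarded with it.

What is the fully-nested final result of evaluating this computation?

Answer: (([0], ()), 4)

Step-by-step:
get @ H4 ⇒ 4
put(4) @ H4 ⇒ s:=4
H0 returns [0]
H1 returns [0]
H2 returns ([0], ())
H3 returns ([0], ())
H4 returns (([0], ()), 4)
= (([0], ()), 4)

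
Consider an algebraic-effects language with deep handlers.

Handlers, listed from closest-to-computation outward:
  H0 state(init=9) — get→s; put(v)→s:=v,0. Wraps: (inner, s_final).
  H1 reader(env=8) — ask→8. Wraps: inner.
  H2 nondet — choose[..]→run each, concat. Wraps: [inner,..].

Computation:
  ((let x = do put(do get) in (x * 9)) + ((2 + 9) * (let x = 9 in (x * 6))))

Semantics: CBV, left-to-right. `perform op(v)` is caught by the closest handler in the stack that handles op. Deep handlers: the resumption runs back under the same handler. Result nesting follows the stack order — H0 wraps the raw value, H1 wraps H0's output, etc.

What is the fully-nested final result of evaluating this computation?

Evaluation trace:
get @ H0 ⇒ 9
put(9) @ H0 ⇒ s:=9
H0 returns (594, 9)
H1 returns (594, 9)
H2 returns [(594, 9)]
= [(594, 9)]

Answer: [(594, 9)]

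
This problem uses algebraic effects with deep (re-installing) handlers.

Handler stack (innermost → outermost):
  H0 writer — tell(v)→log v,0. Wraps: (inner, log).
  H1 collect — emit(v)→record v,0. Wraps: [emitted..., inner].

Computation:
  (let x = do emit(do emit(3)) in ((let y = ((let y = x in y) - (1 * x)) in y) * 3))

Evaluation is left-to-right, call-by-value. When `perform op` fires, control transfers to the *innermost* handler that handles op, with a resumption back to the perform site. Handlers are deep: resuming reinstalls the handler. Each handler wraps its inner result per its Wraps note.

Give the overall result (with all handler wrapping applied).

Answer: [3, 0, (0, ())]

Working:
emit(3) @ H1 ⇒ out+=3
emit(0) @ H1 ⇒ out+=0
H0 returns (0, ())
H1 returns [3, 0, (0, ())]
= [3, 0, (0, ())]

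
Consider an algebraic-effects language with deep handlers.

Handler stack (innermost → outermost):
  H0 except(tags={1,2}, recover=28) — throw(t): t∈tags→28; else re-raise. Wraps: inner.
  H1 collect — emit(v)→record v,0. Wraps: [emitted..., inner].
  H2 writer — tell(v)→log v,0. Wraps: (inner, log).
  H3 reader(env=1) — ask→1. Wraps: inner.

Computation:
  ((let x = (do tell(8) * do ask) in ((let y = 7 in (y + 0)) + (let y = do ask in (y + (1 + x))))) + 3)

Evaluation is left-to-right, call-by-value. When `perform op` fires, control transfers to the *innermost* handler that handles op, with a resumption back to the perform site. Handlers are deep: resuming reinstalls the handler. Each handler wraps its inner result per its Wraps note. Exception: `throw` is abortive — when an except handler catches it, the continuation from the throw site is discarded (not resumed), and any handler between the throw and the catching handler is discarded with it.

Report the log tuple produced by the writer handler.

Working:
tell(8) @ H2 ⇒ log+=8
ask @ H3 ⇒ 1
ask @ H3 ⇒ 1
H0 returns 12
H1 returns [12]
H2 returns ([12], (8))
H3 returns ([12], (8))
= ([12], (8))

Answer: (8)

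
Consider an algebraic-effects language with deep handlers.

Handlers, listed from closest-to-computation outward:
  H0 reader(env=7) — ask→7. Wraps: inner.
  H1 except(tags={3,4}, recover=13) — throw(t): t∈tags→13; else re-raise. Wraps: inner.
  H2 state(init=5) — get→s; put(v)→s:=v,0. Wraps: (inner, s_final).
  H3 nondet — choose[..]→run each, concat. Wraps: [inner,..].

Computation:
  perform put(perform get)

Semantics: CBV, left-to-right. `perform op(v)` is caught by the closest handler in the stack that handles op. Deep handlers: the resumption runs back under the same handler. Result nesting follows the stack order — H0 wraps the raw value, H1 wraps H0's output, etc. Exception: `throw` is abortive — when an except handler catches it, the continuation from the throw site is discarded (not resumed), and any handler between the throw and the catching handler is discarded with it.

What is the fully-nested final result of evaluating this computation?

Answer: [(0, 5)]

Evaluation trace:
get @ H2 ⇒ 5
put(5) @ H2 ⇒ s:=5
H0 returns 0
H1 returns 0
H2 returns (0, 5)
H3 returns [(0, 5)]
= [(0, 5)]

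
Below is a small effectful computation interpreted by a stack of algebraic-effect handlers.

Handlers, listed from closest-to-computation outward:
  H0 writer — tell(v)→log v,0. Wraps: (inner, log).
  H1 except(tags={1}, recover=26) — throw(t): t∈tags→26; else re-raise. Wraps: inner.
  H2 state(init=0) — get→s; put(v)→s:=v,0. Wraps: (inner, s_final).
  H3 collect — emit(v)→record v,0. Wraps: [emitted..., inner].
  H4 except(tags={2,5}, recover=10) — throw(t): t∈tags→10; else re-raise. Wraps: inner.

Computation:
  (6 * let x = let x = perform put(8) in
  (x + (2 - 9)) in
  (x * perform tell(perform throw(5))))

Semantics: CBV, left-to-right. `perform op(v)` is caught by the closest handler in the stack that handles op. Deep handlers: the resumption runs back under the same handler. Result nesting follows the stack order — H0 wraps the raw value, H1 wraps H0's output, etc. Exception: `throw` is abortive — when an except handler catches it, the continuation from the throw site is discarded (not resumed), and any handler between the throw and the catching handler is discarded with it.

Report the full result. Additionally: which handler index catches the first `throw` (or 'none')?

Step-by-step:
put(8) @ H2 ⇒ s:=8
throw(5) @ H1 re-raised
throw(5) @ H4 caught ⇒ 10
= 10

Answer: 10 ; first throw caught by: H4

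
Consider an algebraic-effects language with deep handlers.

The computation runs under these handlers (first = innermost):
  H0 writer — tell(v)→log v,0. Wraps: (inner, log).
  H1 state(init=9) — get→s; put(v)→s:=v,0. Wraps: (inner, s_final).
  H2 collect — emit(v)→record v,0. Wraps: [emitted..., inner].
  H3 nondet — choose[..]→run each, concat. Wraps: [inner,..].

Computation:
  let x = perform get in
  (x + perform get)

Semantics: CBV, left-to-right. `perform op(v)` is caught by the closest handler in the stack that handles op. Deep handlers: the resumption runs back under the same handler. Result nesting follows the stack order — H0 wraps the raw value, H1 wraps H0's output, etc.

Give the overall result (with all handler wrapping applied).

Answer: [[((18, ()), 9)]]

Working:
get @ H1 ⇒ 9
get @ H1 ⇒ 9
H0 returns (18, ())
H1 returns ((18, ()), 9)
H2 returns [((18, ()), 9)]
H3 returns [[((18, ()), 9)]]
= [[((18, ()), 9)]]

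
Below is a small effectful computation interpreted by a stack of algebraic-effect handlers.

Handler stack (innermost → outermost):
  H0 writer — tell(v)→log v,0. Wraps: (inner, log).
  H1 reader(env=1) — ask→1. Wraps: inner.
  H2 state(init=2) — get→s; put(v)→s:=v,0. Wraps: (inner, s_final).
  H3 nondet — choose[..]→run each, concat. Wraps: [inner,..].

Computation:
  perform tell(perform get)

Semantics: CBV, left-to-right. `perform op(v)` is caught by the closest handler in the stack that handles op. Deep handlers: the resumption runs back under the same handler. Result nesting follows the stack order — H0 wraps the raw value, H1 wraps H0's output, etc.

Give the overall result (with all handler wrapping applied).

Answer: [((0, (2)), 2)]

Working:
get @ H2 ⇒ 2
tell(2) @ H0 ⇒ log+=2
H0 returns (0, (2))
H1 returns (0, (2))
H2 returns ((0, (2)), 2)
H3 returns [((0, (2)), 2)]
= [((0, (2)), 2)]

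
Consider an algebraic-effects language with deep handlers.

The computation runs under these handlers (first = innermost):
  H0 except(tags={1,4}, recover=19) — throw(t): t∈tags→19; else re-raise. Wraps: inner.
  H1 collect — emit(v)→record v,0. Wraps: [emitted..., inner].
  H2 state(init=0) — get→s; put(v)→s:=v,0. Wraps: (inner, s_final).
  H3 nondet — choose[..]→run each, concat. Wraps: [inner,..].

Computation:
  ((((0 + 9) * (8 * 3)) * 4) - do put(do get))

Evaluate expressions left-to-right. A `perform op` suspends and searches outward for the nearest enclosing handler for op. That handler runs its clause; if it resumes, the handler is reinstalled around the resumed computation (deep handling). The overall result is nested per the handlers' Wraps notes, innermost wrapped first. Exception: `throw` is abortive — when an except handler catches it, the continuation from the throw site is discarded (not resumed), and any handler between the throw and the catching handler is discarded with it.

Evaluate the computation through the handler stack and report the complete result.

Answer: [([864], 0)]

Step-by-step:
get @ H2 ⇒ 0
put(0) @ H2 ⇒ s:=0
H0 returns 864
H1 returns [864]
H2 returns ([864], 0)
H3 returns [([864], 0)]
= [([864], 0)]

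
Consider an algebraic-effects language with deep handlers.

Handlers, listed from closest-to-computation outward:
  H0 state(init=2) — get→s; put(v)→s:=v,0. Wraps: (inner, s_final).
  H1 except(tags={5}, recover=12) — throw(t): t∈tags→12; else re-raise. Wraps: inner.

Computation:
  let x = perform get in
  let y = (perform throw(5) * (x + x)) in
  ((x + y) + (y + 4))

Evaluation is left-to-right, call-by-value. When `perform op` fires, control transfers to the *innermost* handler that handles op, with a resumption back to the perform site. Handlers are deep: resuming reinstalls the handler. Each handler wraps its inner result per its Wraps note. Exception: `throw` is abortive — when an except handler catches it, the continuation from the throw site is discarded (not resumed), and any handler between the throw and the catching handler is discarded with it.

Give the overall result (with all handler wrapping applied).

Evaluation trace:
get @ H0 ⇒ 2
throw(5) @ H1 caught ⇒ 12
= 12

Answer: 12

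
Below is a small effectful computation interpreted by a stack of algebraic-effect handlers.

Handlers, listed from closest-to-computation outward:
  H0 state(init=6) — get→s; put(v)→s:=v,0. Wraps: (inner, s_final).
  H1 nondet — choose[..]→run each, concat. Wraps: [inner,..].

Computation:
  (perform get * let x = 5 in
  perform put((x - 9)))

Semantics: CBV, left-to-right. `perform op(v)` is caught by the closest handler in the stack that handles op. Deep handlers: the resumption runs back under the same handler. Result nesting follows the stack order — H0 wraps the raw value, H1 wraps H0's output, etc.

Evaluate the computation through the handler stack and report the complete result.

Working:
get @ H0 ⇒ 6
put(-4) @ H0 ⇒ s:=-4
H0 returns (0, -4)
H1 returns [(0, -4)]
= [(0, -4)]

Answer: [(0, -4)]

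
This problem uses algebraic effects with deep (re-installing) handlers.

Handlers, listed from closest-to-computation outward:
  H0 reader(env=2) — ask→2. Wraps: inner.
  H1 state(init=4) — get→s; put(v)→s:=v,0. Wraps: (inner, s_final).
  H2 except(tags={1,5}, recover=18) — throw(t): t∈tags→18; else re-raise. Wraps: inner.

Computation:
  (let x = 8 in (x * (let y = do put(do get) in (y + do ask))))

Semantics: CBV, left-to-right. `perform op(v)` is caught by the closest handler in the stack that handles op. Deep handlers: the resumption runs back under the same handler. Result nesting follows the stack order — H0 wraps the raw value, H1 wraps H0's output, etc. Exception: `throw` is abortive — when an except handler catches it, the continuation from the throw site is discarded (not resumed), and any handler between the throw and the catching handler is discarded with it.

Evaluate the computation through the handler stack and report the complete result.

Step-by-step:
get @ H1 ⇒ 4
put(4) @ H1 ⇒ s:=4
ask @ H0 ⇒ 2
H0 returns 16
H1 returns (16, 4)
H2 returns (16, 4)
= (16, 4)

Answer: (16, 4)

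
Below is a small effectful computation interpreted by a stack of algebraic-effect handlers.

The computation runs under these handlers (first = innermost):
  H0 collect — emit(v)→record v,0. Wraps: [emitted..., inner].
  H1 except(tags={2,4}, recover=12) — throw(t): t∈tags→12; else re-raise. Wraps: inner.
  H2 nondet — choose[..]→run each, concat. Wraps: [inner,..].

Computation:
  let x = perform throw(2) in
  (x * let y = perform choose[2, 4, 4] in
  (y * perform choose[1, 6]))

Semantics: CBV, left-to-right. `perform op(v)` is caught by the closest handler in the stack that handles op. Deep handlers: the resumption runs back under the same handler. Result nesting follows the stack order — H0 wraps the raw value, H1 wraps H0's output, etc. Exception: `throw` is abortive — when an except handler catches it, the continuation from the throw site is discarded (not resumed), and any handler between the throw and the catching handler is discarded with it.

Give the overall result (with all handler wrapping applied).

Answer: [12]

Step-by-step:
throw(2) @ H1 caught ⇒ 12
H2 returns [12]
= [12]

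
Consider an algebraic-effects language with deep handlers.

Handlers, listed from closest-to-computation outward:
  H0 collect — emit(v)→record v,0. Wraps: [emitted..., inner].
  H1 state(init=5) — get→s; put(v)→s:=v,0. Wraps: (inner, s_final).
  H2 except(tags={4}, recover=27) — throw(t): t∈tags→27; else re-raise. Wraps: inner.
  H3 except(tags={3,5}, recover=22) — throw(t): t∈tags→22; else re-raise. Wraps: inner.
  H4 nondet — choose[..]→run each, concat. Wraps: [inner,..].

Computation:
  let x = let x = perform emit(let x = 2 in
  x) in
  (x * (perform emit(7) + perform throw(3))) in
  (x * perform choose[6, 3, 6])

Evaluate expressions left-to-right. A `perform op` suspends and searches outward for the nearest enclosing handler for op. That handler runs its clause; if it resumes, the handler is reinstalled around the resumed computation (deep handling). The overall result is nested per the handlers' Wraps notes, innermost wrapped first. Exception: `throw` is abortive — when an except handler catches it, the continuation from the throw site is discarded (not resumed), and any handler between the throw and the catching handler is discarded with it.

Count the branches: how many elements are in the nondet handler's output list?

Answer: 1

Evaluation trace:
emit(2) @ H0 ⇒ out+=2
emit(7) @ H0 ⇒ out+=7
throw(3) @ H2 re-raised
throw(3) @ H3 caught ⇒ 22
H4 returns [22]
= [22]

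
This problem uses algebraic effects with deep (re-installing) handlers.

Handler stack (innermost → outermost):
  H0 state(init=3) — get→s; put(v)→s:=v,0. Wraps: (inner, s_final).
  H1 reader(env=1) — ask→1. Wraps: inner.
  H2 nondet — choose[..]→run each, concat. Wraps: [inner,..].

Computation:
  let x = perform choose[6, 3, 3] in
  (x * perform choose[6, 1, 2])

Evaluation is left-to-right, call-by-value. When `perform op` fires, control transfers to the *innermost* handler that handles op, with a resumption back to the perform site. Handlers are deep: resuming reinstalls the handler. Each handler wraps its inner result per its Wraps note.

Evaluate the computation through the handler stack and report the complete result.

Answer: [(36, 3), (6, 3), (12, 3), (18, 3), (3, 3), (6, 3), (18, 3), (3, 3), (6, 3)]

Working:
choose[6, 3, 3] @ H2
  branch[0] choose=6:
    choose[6, 1, 2] @ H2
      branch[0] choose=6:
        H0 returns (36, 3)
        H1 returns (36, 3)
        H2 returns [(36, 3)]
      branch[1] choose=1:
        H0 returns (6, 3)
        H1 returns (6, 3)
        H2 returns [(6, 3)]
      branch[2] choose=2:
        H0 returns (12, 3)
        H1 returns (12, 3)
        H2 returns [(12, 3)]
  branch[1] choose=3:
    choose[6, 1, 2] @ H2
      branch[0] choose=6:
        H0 returns (18, 3)
        H1 returns (18, 3)
        H2 returns [(18, 3)]
      branch[1] choose=1:
        H0 returns (3, 3)
        H1 returns (3, 3)
        H2 returns [(3, 3)]
      branch[2] choose=2:
        H0 returns (6, 3)
        H1 returns (6, 3)
        H2 returns [(6, 3)]
  branch[2] choose=3:
    choose[6, 1, 2] @ H2
      branch[0] choose=6:
        H0 returns (18, 3)
        H1 returns (18, 3)
        H2 returns [(18, 3)]
      branch[1] choose=1:
        H0 returns (3, 3)
        H1 returns (3, 3)
        H2 returns [(3, 3)]
      branch[2] choose=2:
        H0 returns (6, 3)
        H1 returns (6, 3)
        H2 returns [(6, 3)]
= [(36, 3), (6, 3), (12, 3), (18, 3), (3, 3), (6, 3), (18, 3), (3, 3), (6, 3)]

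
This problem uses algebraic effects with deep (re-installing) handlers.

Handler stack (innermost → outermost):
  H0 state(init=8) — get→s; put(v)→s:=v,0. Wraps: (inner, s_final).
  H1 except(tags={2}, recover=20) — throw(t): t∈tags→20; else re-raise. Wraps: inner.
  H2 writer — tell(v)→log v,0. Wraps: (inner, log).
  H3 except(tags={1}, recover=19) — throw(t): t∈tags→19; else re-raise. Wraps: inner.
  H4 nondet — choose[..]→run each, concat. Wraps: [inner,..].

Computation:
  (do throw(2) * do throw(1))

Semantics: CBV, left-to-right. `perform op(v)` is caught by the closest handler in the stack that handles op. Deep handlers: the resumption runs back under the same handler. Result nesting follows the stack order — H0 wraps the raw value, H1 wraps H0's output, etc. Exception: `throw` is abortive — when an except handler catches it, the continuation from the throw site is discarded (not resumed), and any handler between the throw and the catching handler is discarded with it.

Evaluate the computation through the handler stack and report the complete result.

Step-by-step:
throw(2) @ H1 caught ⇒ 20
H2 returns (20, ())
H3 returns (20, ())
H4 returns [(20, ())]
= [(20, ())]

Answer: [(20, ())]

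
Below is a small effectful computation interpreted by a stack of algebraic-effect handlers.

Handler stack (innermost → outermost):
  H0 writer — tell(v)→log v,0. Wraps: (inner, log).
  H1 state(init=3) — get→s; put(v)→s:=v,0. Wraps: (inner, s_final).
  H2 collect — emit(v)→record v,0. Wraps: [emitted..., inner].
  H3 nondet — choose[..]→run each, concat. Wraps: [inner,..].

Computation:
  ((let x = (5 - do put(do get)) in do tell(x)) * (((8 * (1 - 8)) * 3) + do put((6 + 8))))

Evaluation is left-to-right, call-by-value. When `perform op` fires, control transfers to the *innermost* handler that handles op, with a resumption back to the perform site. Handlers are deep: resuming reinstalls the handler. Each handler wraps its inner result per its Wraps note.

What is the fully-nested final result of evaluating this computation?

Working:
get @ H1 ⇒ 3
put(3) @ H1 ⇒ s:=3
tell(5) @ H0 ⇒ log+=5
put(14) @ H1 ⇒ s:=14
H0 returns (0, (5))
H1 returns ((0, (5)), 14)
H2 returns [((0, (5)), 14)]
H3 returns [[((0, (5)), 14)]]
= [[((0, (5)), 14)]]

Answer: [[((0, (5)), 14)]]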